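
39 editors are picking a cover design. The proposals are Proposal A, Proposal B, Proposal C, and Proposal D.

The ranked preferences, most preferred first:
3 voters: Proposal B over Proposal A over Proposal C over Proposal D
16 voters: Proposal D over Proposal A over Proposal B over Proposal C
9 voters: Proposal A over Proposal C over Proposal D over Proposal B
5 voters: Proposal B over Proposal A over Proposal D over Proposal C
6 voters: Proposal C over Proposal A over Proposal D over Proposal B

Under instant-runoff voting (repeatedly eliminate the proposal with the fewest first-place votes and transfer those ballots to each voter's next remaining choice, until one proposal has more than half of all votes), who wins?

Round 1: Proposal A 9, Proposal B 8, Proposal C 6, Proposal D 16. Proposal C eliminated.
Round 2: Proposal A 15, Proposal B 8, Proposal D 16. Proposal B eliminated.
Round 3: Proposal A 23, Proposal D 16. Proposal A has a majority (≥20).

Proposal A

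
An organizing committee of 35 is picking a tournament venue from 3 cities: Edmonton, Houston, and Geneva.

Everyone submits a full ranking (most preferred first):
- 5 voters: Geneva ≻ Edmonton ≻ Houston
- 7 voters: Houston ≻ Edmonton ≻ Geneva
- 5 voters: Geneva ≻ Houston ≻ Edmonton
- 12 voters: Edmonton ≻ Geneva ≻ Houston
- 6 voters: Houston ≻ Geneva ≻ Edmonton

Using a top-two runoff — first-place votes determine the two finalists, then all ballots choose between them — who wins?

Houston

Round 1 first-place votes: Edmonton 12, Houston 13, Geneva 10. Houston and Edmonton advance.
Runoff: Houston is ranked above Edmonton on 18 ballots, Edmonton above Houston on 17.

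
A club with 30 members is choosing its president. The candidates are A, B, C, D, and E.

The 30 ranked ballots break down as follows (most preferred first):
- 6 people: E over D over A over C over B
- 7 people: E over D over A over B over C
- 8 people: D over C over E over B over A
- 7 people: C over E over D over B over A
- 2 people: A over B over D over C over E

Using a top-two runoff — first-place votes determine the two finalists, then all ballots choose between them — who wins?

Round 1 first-place votes: A 2, B 0, C 7, D 8, E 13. E and D advance.
Runoff: E is ranked above D on 20 ballots, D above E on 10.

E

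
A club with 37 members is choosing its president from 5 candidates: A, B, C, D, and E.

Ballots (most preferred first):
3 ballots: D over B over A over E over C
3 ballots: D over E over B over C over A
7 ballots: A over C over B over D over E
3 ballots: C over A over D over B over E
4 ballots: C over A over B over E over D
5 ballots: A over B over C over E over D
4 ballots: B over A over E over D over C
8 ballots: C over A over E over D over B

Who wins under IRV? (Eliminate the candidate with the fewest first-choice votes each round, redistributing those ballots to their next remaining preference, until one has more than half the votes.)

Round 1: A 12, B 4, C 15, D 6, E 0. E eliminated.
Round 2: A 12, B 4, C 15, D 6. B eliminated.
Round 3: A 16, C 15, D 6. D eliminated.
Round 4: A 19, C 18. A has a majority (≥19).

A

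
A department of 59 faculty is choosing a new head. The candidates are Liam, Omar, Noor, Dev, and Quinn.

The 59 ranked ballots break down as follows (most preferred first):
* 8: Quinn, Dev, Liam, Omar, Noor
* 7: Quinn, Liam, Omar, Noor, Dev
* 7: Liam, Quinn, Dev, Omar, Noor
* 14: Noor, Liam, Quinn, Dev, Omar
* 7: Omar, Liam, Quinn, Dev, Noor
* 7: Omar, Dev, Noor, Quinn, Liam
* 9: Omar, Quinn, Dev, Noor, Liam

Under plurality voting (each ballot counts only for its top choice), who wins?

Omar

First-place votes: Liam 7, Omar 23, Noor 14, Dev 0, Quinn 15.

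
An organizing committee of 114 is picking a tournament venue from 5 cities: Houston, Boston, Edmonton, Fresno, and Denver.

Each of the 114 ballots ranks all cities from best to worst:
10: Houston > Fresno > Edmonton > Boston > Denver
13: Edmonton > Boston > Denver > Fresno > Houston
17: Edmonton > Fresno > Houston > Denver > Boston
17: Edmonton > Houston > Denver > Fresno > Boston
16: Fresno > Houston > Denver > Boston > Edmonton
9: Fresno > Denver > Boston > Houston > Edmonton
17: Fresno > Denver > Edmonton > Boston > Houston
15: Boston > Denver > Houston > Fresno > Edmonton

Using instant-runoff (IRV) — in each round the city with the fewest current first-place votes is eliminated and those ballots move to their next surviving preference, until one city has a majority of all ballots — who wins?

Fresno

Round 1: Houston 10, Boston 15, Edmonton 47, Fresno 42, Denver 0. Denver eliminated.
Round 2: Houston 10, Boston 15, Edmonton 47, Fresno 42. Houston eliminated.
Round 3: Boston 15, Edmonton 47, Fresno 52. Boston eliminated.
Round 4: Edmonton 47, Fresno 67. Fresno has a majority (≥58).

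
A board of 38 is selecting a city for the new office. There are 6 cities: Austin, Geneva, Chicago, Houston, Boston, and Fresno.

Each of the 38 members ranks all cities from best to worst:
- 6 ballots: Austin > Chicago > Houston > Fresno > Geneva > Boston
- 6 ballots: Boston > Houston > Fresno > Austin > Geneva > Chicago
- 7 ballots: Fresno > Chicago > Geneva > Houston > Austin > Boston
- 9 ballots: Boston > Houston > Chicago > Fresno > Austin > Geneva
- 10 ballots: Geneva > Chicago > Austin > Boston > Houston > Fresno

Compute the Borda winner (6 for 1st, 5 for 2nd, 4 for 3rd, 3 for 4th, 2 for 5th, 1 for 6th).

Austin: 6×6 + 6×3 + 7×2 + 9×2 + 10×4 = 126
Geneva: 6×2 + 6×2 + 7×4 + 9×1 + 10×6 = 121
Chicago: 6×5 + 6×1 + 7×5 + 9×4 + 10×5 = 157
Houston: 6×4 + 6×5 + 7×3 + 9×5 + 10×2 = 140
Boston: 6×1 + 6×6 + 7×1 + 9×6 + 10×3 = 133
Fresno: 6×3 + 6×4 + 7×6 + 9×3 + 10×1 = 121

Chicago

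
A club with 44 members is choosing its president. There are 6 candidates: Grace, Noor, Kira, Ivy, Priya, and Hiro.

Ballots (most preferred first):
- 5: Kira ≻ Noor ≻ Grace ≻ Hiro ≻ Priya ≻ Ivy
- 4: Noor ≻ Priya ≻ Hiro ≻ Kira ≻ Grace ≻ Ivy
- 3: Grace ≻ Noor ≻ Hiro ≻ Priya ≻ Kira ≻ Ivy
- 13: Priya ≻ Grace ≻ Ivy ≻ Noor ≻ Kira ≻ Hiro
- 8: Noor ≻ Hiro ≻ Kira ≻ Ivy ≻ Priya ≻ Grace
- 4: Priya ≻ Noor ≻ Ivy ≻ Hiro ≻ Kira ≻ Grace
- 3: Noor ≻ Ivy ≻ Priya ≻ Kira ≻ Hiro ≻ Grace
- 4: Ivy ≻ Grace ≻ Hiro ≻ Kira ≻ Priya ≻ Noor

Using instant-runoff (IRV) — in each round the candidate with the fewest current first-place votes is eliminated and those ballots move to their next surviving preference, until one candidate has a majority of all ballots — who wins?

Round 1: Grace 3, Noor 15, Kira 5, Ivy 4, Priya 17, Hiro 0. Hiro eliminated.
Round 2: Grace 3, Noor 15, Kira 5, Ivy 4, Priya 17. Grace eliminated.
Round 3: Noor 18, Kira 5, Ivy 4, Priya 17. Ivy eliminated.
Round 4: Noor 18, Kira 9, Priya 17. Kira eliminated.
Round 5: Noor 23, Priya 21. Noor has a majority (≥23).

Noor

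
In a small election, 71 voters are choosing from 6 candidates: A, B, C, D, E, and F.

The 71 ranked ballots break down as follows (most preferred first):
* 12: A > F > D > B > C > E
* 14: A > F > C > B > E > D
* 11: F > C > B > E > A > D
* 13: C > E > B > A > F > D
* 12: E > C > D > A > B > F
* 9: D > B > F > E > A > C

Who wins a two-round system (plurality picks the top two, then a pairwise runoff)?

Round 1 first-place votes: A 26, B 0, C 13, D 9, E 12, F 11. A and C advance.
Runoff: A is ranked above C on 35 ballots, C above A on 36.

C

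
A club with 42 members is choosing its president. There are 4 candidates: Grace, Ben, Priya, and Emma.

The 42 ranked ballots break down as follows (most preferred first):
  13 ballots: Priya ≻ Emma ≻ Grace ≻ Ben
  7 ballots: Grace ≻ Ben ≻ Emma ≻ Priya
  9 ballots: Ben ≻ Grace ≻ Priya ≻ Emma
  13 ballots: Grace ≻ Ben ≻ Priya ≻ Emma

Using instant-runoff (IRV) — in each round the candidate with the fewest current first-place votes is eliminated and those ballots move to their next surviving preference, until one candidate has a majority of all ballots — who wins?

Round 1: Grace 20, Ben 9, Priya 13, Emma 0. Emma eliminated.
Round 2: Grace 20, Ben 9, Priya 13. Ben eliminated.
Round 3: Grace 29, Priya 13. Grace has a majority (≥22).

Grace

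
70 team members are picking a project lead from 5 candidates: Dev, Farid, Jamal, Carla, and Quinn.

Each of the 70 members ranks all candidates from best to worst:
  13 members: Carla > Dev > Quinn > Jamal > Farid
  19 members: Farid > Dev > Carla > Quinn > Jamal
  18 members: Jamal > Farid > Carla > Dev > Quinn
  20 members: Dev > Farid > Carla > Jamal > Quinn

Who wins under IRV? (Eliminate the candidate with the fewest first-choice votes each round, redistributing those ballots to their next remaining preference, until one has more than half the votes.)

Round 1: Dev 20, Farid 19, Jamal 18, Carla 13, Quinn 0. Quinn eliminated.
Round 2: Dev 20, Farid 19, Jamal 18, Carla 13. Carla eliminated.
Round 3: Dev 33, Farid 19, Jamal 18. Jamal eliminated.
Round 4: Dev 33, Farid 37. Farid has a majority (≥36).

Farid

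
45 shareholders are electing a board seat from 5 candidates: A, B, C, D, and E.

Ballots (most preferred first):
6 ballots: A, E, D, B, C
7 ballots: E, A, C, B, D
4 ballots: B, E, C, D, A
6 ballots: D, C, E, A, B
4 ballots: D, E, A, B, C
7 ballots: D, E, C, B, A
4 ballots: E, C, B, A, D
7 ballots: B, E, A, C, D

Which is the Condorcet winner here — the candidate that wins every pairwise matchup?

E

E vs A: 39–6
E vs B: 34–11
E vs C: 39–6
E vs D: 28–17
E beats every other candidate.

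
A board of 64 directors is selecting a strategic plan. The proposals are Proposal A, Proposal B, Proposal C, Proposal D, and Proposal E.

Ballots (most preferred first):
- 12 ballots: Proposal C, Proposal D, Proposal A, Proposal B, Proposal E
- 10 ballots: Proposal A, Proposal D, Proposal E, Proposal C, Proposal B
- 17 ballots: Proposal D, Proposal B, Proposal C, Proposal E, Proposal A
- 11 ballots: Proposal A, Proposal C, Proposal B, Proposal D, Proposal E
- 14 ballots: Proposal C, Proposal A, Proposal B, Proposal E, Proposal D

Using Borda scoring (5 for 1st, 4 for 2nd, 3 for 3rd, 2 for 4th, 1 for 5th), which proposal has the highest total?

Proposal C

Proposal A: 12×3 + 10×5 + 17×1 + 11×5 + 14×4 = 214
Proposal B: 12×2 + 10×1 + 17×4 + 11×3 + 14×3 = 177
Proposal C: 12×5 + 10×2 + 17×3 + 11×4 + 14×5 = 245
Proposal D: 12×4 + 10×4 + 17×5 + 11×2 + 14×1 = 209
Proposal E: 12×1 + 10×3 + 17×2 + 11×1 + 14×2 = 115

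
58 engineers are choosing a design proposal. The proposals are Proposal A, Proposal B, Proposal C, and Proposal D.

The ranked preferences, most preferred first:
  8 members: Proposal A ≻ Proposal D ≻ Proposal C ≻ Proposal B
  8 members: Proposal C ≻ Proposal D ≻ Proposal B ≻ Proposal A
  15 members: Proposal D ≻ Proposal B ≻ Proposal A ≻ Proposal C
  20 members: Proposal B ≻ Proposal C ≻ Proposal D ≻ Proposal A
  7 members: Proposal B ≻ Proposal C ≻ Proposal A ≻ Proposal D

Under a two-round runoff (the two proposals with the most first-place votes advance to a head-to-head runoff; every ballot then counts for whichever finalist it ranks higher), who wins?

Proposal D

Round 1 first-place votes: Proposal A 8, Proposal B 27, Proposal C 8, Proposal D 15. Proposal B and Proposal D advance.
Runoff: Proposal B is ranked above Proposal D on 27 ballots, Proposal D above Proposal B on 31.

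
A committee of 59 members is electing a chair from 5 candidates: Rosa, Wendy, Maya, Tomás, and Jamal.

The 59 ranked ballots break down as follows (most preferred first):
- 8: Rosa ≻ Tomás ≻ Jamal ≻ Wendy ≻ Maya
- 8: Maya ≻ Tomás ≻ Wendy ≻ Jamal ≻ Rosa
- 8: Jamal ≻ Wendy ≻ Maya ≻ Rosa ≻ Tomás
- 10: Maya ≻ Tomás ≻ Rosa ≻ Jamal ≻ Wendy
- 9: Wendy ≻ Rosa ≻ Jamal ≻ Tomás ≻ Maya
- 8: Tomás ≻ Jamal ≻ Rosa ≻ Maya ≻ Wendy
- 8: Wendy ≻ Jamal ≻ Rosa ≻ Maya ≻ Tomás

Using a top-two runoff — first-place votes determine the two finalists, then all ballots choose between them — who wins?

Wendy

Round 1 first-place votes: Rosa 8, Wendy 17, Maya 18, Tomás 8, Jamal 8. Maya and Wendy advance.
Runoff: Maya is ranked above Wendy on 26 ballots, Wendy above Maya on 33.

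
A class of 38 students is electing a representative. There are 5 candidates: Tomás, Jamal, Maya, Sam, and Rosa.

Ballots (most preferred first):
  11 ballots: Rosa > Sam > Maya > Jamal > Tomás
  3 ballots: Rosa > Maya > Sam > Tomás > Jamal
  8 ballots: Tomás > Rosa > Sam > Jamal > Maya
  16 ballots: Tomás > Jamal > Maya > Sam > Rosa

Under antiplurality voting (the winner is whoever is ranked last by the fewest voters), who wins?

Last-place votes: Tomás 11, Jamal 3, Maya 8, Sam 0, Rosa 16.

Sam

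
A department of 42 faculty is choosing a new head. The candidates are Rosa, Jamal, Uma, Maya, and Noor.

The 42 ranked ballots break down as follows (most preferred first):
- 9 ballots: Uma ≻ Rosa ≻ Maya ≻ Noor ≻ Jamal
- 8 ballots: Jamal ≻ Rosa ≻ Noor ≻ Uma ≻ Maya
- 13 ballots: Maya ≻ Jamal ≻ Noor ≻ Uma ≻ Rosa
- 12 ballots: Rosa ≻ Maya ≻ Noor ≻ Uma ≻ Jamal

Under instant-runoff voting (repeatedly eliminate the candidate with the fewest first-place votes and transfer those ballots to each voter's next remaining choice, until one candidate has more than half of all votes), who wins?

Rosa

Round 1: Rosa 12, Jamal 8, Uma 9, Maya 13, Noor 0. Noor eliminated.
Round 2: Rosa 12, Jamal 8, Uma 9, Maya 13. Jamal eliminated.
Round 3: Rosa 20, Uma 9, Maya 13. Uma eliminated.
Round 4: Rosa 29, Maya 13. Rosa has a majority (≥22).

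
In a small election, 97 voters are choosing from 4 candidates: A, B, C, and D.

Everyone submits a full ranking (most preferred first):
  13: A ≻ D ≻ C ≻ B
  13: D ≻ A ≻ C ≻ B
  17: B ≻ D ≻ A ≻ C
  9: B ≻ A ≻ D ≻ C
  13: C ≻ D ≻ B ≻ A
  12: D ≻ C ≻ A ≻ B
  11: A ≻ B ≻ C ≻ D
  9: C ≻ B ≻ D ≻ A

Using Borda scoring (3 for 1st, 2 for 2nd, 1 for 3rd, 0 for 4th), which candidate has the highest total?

A: 13×3 + 13×2 + 17×1 + 9×2 + 13×0 + 12×1 + 11×3 + 9×0 = 145
B: 13×0 + 13×0 + 17×3 + 9×3 + 13×1 + 12×0 + 11×2 + 9×2 = 131
C: 13×1 + 13×1 + 17×0 + 9×0 + 13×3 + 12×2 + 11×1 + 9×3 = 127
D: 13×2 + 13×3 + 17×2 + 9×1 + 13×2 + 12×3 + 11×0 + 9×1 = 179

D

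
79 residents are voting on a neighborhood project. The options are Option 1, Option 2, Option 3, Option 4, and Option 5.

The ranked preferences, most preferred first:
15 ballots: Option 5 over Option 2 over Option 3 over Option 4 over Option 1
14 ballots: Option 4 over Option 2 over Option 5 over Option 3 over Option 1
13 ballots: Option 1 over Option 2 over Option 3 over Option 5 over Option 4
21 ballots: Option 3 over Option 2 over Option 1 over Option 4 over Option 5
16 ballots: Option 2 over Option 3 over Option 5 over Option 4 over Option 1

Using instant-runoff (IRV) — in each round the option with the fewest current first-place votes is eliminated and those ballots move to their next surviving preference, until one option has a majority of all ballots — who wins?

Round 1: Option 1 13, Option 2 16, Option 3 21, Option 4 14, Option 5 15. Option 1 eliminated.
Round 2: Option 2 29, Option 3 21, Option 4 14, Option 5 15. Option 4 eliminated.
Round 3: Option 2 43, Option 3 21, Option 5 15. Option 2 has a majority (≥40).

Option 2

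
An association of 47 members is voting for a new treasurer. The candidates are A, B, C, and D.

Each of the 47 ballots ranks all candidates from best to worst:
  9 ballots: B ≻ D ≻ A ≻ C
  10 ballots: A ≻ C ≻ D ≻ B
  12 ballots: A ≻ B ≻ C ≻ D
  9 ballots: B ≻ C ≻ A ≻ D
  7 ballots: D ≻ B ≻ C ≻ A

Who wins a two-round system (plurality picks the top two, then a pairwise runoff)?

Round 1 first-place votes: A 22, B 18, C 0, D 7. A and B advance.
Runoff: A is ranked above B on 22 ballots, B above A on 25.

B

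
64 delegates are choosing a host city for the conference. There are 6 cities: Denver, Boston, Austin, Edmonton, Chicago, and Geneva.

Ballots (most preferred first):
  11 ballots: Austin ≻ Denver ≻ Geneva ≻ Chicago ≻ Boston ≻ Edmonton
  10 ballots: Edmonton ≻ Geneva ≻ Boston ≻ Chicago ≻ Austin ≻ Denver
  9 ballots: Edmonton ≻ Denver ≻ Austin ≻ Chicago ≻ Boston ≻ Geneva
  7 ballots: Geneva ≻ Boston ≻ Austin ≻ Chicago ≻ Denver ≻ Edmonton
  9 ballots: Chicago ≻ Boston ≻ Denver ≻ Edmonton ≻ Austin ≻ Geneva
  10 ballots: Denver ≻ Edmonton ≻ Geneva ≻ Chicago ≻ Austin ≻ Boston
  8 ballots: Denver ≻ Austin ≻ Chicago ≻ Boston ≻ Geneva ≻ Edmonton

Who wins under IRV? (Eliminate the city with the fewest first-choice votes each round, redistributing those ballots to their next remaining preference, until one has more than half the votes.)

Round 1: Denver 18, Boston 0, Austin 11, Edmonton 19, Chicago 9, Geneva 7. Boston eliminated.
Round 2: Denver 18, Austin 11, Edmonton 19, Chicago 9, Geneva 7. Geneva eliminated.
Round 3: Denver 18, Austin 18, Edmonton 19, Chicago 9. Chicago eliminated.
Round 4: Denver 27, Austin 18, Edmonton 19. Austin eliminated.
Round 5: Denver 45, Edmonton 19. Denver has a majority (≥33).

Denver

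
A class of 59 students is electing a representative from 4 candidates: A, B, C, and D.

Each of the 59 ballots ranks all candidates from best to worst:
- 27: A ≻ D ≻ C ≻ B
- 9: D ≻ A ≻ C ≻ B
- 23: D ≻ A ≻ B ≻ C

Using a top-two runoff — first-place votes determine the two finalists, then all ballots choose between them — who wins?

D

Round 1 first-place votes: A 27, B 0, C 0, D 32. D and A advance.
Runoff: D is ranked above A on 32 ballots, A above D on 27.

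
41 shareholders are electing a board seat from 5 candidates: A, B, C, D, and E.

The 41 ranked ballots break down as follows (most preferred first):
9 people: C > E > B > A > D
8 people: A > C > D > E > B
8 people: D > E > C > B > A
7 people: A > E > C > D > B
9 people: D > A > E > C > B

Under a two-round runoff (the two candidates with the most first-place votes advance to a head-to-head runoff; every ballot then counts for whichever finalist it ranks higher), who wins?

A

Round 1 first-place votes: A 15, B 0, C 9, D 17, E 0. D and A advance.
Runoff: D is ranked above A on 17 ballots, A above D on 24.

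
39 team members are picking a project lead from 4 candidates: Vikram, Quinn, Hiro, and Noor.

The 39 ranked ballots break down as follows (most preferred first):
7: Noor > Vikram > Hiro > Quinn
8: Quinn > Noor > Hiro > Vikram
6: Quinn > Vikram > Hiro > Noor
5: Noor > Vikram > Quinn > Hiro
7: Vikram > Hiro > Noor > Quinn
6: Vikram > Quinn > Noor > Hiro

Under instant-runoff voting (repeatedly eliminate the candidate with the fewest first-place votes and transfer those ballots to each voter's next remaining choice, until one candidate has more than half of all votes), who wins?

Vikram

Round 1: Vikram 13, Quinn 14, Hiro 0, Noor 12. Hiro eliminated.
Round 2: Vikram 13, Quinn 14, Noor 12. Noor eliminated.
Round 3: Vikram 25, Quinn 14. Vikram has a majority (≥20).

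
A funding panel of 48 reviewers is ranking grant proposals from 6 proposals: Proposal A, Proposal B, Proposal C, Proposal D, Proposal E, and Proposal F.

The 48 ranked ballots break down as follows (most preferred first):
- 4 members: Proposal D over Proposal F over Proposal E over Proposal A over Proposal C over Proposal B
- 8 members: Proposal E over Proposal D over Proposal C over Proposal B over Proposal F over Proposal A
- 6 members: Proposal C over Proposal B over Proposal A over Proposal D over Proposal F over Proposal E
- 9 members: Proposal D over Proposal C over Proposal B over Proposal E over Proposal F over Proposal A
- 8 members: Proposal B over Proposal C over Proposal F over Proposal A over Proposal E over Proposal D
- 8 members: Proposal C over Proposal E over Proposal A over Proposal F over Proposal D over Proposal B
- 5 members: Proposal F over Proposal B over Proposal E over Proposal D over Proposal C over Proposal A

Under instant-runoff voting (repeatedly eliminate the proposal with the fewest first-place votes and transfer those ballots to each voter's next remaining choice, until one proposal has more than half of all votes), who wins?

Proposal D

Round 1: Proposal A 0, Proposal B 8, Proposal C 14, Proposal D 13, Proposal E 8, Proposal F 5. Proposal A eliminated.
Round 2: Proposal B 8, Proposal C 14, Proposal D 13, Proposal E 8, Proposal F 5. Proposal F eliminated.
Round 3: Proposal B 13, Proposal C 14, Proposal D 13, Proposal E 8. Proposal E eliminated.
Round 4: Proposal B 13, Proposal C 14, Proposal D 21. Proposal B eliminated.
Round 5: Proposal C 22, Proposal D 26. Proposal D has a majority (≥25).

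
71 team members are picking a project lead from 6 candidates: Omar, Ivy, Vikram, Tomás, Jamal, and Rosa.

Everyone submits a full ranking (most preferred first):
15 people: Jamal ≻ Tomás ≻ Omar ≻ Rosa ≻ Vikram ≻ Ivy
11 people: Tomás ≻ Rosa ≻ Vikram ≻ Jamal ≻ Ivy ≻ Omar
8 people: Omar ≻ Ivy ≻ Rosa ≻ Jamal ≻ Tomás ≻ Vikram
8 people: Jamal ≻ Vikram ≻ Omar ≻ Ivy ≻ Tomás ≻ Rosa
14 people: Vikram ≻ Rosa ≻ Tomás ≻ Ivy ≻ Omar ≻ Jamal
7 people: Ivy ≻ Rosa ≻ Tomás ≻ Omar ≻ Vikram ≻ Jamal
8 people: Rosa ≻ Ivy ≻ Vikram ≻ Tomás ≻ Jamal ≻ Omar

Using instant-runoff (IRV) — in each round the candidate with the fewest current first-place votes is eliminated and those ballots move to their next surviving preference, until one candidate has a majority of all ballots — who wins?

Round 1: Omar 8, Ivy 7, Vikram 14, Tomás 11, Jamal 23, Rosa 8. Ivy eliminated.
Round 2: Omar 8, Vikram 14, Tomás 11, Jamal 23, Rosa 15. Omar eliminated.
Round 3: Vikram 14, Tomás 11, Jamal 23, Rosa 23. Tomás eliminated.
Round 4: Vikram 14, Jamal 23, Rosa 34. Vikram eliminated.
Round 5: Jamal 23, Rosa 48. Rosa has a majority (≥36).

Rosa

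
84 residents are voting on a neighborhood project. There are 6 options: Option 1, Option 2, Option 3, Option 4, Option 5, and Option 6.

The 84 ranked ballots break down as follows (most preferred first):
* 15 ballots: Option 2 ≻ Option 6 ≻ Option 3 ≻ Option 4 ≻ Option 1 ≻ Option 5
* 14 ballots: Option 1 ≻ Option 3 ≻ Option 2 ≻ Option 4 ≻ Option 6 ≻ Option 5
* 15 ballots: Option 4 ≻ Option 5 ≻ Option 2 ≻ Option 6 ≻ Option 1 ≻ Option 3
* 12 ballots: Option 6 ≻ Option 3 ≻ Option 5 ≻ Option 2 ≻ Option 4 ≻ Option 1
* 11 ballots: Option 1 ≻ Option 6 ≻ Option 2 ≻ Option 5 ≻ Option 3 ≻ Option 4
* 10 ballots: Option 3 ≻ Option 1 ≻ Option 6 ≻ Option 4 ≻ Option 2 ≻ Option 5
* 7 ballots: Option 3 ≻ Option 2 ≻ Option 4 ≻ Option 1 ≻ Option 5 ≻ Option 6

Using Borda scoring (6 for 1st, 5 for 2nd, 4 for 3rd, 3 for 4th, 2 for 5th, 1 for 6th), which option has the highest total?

Option 1: 15×2 + 14×6 + 15×2 + 12×1 + 11×6 + 10×5 + 7×3 = 293
Option 2: 15×6 + 14×4 + 15×4 + 12×3 + 11×4 + 10×2 + 7×5 = 341
Option 3: 15×4 + 14×5 + 15×1 + 12×5 + 11×2 + 10×6 + 7×6 = 329
Option 4: 15×3 + 14×3 + 15×6 + 12×2 + 11×1 + 10×3 + 7×4 = 270
Option 5: 15×1 + 14×1 + 15×5 + 12×4 + 11×3 + 10×1 + 7×2 = 209
Option 6: 15×5 + 14×2 + 15×3 + 12×6 + 11×5 + 10×4 + 7×1 = 322

Option 2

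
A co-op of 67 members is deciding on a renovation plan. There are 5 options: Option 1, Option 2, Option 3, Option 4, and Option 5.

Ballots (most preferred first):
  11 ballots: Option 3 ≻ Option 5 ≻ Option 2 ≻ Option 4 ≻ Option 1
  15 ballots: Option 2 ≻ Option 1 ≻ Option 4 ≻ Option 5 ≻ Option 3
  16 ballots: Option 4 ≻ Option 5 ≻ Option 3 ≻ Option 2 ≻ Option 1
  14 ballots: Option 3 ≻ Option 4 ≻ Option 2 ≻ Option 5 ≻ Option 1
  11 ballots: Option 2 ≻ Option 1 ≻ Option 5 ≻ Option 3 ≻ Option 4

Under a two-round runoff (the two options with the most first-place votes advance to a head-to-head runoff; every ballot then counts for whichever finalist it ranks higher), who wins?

Round 1 first-place votes: Option 1 0, Option 2 26, Option 3 25, Option 4 16, Option 5 0. Option 2 and Option 3 advance.
Runoff: Option 2 is ranked above Option 3 on 26 ballots, Option 3 above Option 2 on 41.

Option 3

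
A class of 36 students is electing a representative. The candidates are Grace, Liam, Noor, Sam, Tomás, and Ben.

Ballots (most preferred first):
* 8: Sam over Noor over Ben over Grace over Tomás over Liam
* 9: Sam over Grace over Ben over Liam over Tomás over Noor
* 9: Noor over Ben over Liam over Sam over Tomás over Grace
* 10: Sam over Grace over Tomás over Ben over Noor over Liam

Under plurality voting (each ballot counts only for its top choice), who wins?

Sam

First-place votes: Grace 0, Liam 0, Noor 9, Sam 27, Tomás 0, Ben 0.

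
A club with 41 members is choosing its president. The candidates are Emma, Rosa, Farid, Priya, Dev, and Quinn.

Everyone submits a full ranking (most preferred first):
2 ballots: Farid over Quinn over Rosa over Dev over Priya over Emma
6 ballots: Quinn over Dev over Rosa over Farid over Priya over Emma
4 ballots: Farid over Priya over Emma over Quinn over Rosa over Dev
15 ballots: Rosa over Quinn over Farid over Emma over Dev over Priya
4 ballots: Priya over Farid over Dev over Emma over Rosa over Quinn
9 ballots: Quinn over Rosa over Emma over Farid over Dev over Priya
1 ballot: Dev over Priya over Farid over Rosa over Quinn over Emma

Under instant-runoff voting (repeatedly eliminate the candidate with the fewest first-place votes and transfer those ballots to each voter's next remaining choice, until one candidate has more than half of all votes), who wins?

Quinn

Round 1: Emma 0, Rosa 15, Farid 6, Priya 4, Dev 1, Quinn 15. Emma eliminated.
Round 2: Rosa 15, Farid 6, Priya 4, Dev 1, Quinn 15. Dev eliminated.
Round 3: Rosa 15, Farid 6, Priya 5, Quinn 15. Priya eliminated.
Round 4: Rosa 15, Farid 11, Quinn 15. Farid eliminated.
Round 5: Rosa 20, Quinn 21. Quinn has a majority (≥21).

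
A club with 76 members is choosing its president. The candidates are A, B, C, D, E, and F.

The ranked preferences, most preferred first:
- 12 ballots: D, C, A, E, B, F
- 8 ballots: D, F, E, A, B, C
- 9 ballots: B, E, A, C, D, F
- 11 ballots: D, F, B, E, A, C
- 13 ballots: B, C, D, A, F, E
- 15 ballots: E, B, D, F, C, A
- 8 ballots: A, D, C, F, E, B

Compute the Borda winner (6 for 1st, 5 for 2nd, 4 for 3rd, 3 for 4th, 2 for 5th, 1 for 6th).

A: 12×4 + 8×3 + 9×4 + 11×2 + 13×3 + 15×1 + 8×6 = 232
B: 12×2 + 8×2 + 9×6 + 11×4 + 13×6 + 15×5 + 8×1 = 299
C: 12×5 + 8×1 + 9×3 + 11×1 + 13×5 + 15×2 + 8×4 = 233
D: 12×6 + 8×6 + 9×2 + 11×6 + 13×4 + 15×4 + 8×5 = 356
E: 12×3 + 8×4 + 9×5 + 11×3 + 13×1 + 15×6 + 8×2 = 265
F: 12×1 + 8×5 + 9×1 + 11×5 + 13×2 + 15×3 + 8×3 = 211

D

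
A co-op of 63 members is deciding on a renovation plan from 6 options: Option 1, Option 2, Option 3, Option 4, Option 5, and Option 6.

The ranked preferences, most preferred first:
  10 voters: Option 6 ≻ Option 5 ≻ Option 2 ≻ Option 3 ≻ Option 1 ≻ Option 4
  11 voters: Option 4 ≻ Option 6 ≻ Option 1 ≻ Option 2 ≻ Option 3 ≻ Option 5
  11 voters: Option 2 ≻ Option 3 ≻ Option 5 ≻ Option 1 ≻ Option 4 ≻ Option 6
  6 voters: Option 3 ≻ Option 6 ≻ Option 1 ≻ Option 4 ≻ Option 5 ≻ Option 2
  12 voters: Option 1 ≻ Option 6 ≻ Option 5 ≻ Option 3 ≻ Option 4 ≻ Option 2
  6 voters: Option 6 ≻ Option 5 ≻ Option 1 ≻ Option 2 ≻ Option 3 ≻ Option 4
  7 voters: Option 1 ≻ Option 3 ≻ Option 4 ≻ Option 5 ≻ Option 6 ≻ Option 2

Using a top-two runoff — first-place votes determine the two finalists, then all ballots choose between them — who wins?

Round 1 first-place votes: Option 1 19, Option 2 11, Option 3 6, Option 4 11, Option 5 0, Option 6 16. Option 1 and Option 6 advance.
Runoff: Option 1 is ranked above Option 6 on 30 ballots, Option 6 above Option 1 on 33.

Option 6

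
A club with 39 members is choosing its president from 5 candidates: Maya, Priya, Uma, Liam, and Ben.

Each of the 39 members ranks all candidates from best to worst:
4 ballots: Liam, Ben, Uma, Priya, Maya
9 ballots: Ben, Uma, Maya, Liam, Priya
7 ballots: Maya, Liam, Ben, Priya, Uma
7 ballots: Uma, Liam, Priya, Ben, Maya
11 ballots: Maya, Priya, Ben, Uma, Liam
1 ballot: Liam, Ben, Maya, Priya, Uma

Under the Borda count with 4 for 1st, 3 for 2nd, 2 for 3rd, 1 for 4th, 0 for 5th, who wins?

Maya: 4×0 + 9×2 + 7×4 + 7×0 + 11×4 + 1×2 = 92
Priya: 4×1 + 9×0 + 7×1 + 7×2 + 11×3 + 1×1 = 59
Uma: 4×2 + 9×3 + 7×0 + 7×4 + 11×1 + 1×0 = 74
Liam: 4×4 + 9×1 + 7×3 + 7×3 + 11×0 + 1×4 = 71
Ben: 4×3 + 9×4 + 7×2 + 7×1 + 11×2 + 1×3 = 94

Ben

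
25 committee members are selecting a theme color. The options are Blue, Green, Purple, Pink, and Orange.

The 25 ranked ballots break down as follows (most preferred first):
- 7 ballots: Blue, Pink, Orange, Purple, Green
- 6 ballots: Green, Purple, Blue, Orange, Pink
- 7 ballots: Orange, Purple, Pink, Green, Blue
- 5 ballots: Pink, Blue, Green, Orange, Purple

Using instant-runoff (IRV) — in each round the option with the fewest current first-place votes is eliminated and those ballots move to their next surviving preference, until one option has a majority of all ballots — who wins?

Round 1: Blue 7, Green 6, Purple 0, Pink 5, Orange 7. Purple eliminated.
Round 2: Blue 7, Green 6, Pink 5, Orange 7. Pink eliminated.
Round 3: Blue 12, Green 6, Orange 7. Green eliminated.
Round 4: Blue 18, Orange 7. Blue has a majority (≥13).

Blue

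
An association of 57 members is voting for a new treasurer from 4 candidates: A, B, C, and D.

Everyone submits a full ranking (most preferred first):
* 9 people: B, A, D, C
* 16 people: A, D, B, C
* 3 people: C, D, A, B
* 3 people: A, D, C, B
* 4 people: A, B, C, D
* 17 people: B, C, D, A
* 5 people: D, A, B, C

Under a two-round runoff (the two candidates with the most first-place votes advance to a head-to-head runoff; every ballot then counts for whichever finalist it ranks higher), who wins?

Round 1 first-place votes: A 23, B 26, C 3, D 5. B and A advance.
Runoff: B is ranked above A on 26 ballots, A above B on 31.

A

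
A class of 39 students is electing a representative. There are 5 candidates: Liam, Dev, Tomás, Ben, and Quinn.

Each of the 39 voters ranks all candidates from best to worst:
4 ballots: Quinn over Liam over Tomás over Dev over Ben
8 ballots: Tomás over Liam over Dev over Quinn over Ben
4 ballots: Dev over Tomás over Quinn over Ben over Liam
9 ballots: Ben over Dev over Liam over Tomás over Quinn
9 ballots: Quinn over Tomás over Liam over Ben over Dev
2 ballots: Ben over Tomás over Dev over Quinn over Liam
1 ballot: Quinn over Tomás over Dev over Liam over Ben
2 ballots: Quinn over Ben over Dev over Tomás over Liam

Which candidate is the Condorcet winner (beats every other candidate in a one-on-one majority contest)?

Tomás vs Liam: 26–13
Tomás vs Dev: 24–15
Tomás vs Ben: 26–13
Tomás vs Quinn: 23–16
Tomás beats every other candidate.

Tomás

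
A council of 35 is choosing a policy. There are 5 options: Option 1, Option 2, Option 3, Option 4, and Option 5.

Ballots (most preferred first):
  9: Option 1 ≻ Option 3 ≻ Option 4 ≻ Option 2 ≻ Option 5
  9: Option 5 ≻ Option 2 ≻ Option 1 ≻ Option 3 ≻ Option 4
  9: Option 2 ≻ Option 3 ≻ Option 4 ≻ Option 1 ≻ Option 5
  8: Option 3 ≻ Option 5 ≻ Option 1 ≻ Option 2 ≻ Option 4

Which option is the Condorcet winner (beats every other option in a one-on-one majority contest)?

Option 2

Option 2 vs Option 1: 18–17
Option 2 vs Option 3: 18–17
Option 2 vs Option 4: 26–9
Option 2 vs Option 5: 18–17
Option 2 beats every other option.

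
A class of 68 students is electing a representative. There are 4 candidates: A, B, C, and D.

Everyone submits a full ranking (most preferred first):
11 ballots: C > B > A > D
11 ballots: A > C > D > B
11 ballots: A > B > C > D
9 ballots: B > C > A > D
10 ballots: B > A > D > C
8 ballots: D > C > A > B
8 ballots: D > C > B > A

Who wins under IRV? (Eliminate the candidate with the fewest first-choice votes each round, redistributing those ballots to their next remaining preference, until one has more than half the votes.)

Round 1: A 22, B 19, C 11, D 16. C eliminated.
Round 2: A 22, B 30, D 16. D eliminated.
Round 3: A 30, B 38. B has a majority (≥35).

B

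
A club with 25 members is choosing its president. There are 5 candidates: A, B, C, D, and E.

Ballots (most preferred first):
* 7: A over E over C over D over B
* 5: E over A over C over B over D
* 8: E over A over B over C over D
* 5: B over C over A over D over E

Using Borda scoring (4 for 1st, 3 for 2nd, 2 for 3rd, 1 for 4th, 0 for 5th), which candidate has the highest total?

A: 7×4 + 5×3 + 8×3 + 5×2 = 77
B: 7×0 + 5×1 + 8×2 + 5×4 = 41
C: 7×2 + 5×2 + 8×1 + 5×3 = 47
D: 7×1 + 5×0 + 8×0 + 5×1 = 12
E: 7×3 + 5×4 + 8×4 + 5×0 = 73

A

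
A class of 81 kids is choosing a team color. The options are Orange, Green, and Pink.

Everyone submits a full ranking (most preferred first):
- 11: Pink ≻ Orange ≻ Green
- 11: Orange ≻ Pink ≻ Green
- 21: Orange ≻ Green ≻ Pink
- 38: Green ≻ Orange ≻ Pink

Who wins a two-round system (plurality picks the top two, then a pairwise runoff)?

Round 1 first-place votes: Orange 32, Green 38, Pink 11. Green and Orange advance.
Runoff: Green is ranked above Orange on 38 ballots, Orange above Green on 43.

Orange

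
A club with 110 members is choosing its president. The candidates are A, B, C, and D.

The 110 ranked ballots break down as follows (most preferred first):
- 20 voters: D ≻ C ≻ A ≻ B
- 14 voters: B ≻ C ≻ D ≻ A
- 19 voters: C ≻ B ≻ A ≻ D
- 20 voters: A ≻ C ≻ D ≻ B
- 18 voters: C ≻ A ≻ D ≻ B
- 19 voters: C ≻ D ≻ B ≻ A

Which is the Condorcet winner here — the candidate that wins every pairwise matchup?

C

C vs A: 90–20
C vs B: 96–14
C vs D: 90–20
C beats every other candidate.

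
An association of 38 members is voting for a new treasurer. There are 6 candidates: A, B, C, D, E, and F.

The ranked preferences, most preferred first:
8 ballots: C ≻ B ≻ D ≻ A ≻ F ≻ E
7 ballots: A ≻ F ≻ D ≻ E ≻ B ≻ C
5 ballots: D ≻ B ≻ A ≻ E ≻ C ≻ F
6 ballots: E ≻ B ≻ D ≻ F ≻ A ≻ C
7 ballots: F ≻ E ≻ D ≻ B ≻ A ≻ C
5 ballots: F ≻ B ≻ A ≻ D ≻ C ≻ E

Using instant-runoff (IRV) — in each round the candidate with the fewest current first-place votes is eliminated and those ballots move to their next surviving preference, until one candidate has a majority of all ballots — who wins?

A

Round 1: A 7, B 0, C 8, D 5, E 6, F 12. B eliminated.
Round 2: A 7, C 8, D 5, E 6, F 12. D eliminated.
Round 3: A 12, C 8, E 6, F 12. E eliminated.
Round 4: A 12, C 8, F 18. C eliminated.
Round 5: A 20, F 18. A has a majority (≥20).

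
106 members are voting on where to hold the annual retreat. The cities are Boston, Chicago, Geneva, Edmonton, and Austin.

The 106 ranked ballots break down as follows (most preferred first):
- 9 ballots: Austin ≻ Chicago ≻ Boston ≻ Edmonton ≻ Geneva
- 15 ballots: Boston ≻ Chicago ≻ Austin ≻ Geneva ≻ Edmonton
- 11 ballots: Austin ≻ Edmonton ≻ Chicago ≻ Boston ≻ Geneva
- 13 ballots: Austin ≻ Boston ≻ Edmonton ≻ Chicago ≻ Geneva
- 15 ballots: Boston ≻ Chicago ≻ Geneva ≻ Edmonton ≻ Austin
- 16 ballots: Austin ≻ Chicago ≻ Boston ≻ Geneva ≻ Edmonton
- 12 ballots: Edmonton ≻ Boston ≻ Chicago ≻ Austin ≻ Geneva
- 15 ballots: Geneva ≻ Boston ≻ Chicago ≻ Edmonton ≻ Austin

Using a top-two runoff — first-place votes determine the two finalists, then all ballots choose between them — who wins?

Round 1 first-place votes: Boston 30, Chicago 0, Geneva 15, Edmonton 12, Austin 49. Austin and Boston advance.
Runoff: Austin is ranked above Boston on 49 ballots, Boston above Austin on 57.

Boston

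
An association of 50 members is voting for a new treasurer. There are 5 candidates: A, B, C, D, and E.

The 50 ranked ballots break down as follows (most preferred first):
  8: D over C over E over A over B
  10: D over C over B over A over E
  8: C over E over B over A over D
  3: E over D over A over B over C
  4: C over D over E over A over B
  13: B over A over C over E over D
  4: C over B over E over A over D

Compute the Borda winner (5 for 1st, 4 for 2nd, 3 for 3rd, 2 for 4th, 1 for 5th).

A: 8×2 + 10×2 + 8×2 + 3×3 + 4×2 + 13×4 + 4×2 = 129
B: 8×1 + 10×3 + 8×3 + 3×2 + 4×1 + 13×5 + 4×4 = 153
C: 8×4 + 10×4 + 8×5 + 3×1 + 4×5 + 13×3 + 4×5 = 194
D: 8×5 + 10×5 + 8×1 + 3×4 + 4×4 + 13×1 + 4×1 = 143
E: 8×3 + 10×1 + 8×4 + 3×5 + 4×3 + 13×2 + 4×3 = 131

C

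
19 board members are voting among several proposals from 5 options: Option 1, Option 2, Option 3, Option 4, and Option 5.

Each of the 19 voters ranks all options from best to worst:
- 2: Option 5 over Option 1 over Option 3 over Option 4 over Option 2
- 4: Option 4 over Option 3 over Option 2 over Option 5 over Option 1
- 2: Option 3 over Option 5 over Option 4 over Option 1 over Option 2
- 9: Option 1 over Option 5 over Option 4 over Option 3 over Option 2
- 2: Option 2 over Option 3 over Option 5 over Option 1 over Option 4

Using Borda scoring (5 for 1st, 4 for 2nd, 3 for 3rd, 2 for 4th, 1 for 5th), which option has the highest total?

Option 5

Option 1: 2×4 + 4×1 + 2×2 + 9×5 + 2×2 = 65
Option 2: 2×1 + 4×3 + 2×1 + 9×1 + 2×5 = 35
Option 3: 2×3 + 4×4 + 2×5 + 9×2 + 2×4 = 58
Option 4: 2×2 + 4×5 + 2×3 + 9×3 + 2×1 = 59
Option 5: 2×5 + 4×2 + 2×4 + 9×4 + 2×3 = 68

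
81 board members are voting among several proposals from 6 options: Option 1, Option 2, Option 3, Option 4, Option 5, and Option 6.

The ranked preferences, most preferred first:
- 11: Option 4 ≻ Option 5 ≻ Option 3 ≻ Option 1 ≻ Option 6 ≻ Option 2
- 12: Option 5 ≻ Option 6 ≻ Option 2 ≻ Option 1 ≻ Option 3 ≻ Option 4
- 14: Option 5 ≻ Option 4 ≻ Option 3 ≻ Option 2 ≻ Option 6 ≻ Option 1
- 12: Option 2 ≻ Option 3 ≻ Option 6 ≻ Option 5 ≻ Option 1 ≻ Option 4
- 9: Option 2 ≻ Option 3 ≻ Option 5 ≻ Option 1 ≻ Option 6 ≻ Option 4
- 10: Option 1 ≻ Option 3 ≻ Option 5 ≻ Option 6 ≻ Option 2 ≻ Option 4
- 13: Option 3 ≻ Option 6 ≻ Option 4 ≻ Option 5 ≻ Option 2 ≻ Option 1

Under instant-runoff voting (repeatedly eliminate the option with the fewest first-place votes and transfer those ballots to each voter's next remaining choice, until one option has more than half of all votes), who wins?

Option 3

Round 1: Option 1 10, Option 2 21, Option 3 13, Option 4 11, Option 5 26, Option 6 0. Option 6 eliminated.
Round 2: Option 1 10, Option 2 21, Option 3 13, Option 4 11, Option 5 26. Option 1 eliminated.
Round 3: Option 2 21, Option 3 23, Option 4 11, Option 5 26. Option 4 eliminated.
Round 4: Option 2 21, Option 3 23, Option 5 37. Option 2 eliminated.
Round 5: Option 3 44, Option 5 37. Option 3 has a majority (≥41).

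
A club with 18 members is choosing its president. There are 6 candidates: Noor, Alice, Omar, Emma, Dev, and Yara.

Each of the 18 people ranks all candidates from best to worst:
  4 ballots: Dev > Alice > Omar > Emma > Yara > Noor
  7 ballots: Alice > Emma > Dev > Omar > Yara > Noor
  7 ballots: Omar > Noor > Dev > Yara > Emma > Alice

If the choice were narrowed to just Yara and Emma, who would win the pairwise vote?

Yara is ranked above Emma on 7 ballots; Emma above Yara on 11.

Emma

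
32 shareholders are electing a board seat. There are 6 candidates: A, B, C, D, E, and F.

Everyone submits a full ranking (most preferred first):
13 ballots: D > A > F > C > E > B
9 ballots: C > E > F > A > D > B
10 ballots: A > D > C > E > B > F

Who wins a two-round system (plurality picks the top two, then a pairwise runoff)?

A

Round 1 first-place votes: A 10, B 0, C 9, D 13, E 0, F 0. D and A advance.
Runoff: D is ranked above A on 13 ballots, A above D on 19.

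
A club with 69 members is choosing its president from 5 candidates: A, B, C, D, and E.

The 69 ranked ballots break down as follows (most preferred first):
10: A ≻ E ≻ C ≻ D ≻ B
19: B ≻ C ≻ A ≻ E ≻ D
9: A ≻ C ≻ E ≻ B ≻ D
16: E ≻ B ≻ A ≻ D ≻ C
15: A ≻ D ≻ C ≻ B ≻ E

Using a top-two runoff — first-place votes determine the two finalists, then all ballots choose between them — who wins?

Round 1 first-place votes: A 34, B 19, C 0, D 0, E 16. A and B advance.
Runoff: A is ranked above B on 34 ballots, B above A on 35.

B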